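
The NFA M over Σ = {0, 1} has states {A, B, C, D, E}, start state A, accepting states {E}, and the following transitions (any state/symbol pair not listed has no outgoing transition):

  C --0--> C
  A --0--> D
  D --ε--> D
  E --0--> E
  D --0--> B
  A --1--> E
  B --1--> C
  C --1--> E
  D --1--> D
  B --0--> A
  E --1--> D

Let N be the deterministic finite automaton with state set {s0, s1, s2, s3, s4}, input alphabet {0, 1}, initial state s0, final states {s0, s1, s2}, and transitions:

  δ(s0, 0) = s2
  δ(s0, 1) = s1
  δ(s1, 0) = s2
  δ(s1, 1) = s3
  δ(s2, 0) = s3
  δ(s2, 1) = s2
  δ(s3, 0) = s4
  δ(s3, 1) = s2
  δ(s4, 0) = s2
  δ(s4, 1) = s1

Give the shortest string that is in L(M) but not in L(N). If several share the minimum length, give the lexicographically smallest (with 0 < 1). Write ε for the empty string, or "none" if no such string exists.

The string 100 is accepted by M but not by N.
No shorter string lies in the difference, and 100 is the lexicographically first length-3 string in L(M) \ L(N).

100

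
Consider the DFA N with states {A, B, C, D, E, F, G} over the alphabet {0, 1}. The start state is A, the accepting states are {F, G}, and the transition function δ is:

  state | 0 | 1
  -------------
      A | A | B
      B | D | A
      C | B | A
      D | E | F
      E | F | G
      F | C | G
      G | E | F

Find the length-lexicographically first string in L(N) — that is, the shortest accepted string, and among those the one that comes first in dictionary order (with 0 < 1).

101

A breadth-first search from A reaches an accepting state first via the path A → B → D → F on input 101.
No string of length < 3 is accepted (BFS exhausts all shorter strings without reaching an accepting state), and 101 is the lexicographically least accepting string of length 3.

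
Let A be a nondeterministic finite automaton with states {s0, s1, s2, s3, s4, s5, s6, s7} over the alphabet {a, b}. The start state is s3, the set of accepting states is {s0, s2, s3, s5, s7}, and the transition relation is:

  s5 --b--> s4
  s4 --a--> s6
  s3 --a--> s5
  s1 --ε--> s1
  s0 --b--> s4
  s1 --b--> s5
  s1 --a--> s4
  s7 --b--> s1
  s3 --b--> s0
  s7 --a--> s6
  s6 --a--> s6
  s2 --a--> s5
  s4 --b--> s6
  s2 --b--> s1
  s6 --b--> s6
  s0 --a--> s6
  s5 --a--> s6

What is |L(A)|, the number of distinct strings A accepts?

The useful subgraph on states {s0, s3, s5} is acyclic, so L(A) is finite; the longest accepting path visits 2 useful states, giving maximum string length 1.
Counting accepting paths from s3 by length: 1 of length 0, 2 of length 1. Total 3.

3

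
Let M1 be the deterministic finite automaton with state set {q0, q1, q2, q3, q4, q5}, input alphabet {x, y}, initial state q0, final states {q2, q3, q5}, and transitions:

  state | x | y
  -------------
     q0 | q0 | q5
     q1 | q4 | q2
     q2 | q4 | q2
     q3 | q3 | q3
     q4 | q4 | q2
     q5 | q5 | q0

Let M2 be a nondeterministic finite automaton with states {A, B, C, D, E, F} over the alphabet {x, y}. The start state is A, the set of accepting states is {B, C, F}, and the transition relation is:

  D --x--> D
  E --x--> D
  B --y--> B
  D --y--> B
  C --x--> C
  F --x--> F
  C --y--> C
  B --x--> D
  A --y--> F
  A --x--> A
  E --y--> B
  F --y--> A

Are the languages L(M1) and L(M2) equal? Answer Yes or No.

Exploring the product automaton M1 × M2 from the start pair (q0, A), following both machines on each input symbol, reaches 2 state pairs: (q0, A), (q5, F).
M1 accepts in {q2, q3, q5} and M2 accepts in {B, C, F}. In every reachable pair the two components are either both accepting — (q5, F) — or both non-accepting, so no string is accepted by exactly one of the machines: L(M1) \ L(M2) and L(M2) \ L(M1) are both empty.
Hence every string is accepted by M1 iff it is accepted by M2, and the two languages coincide.

Yes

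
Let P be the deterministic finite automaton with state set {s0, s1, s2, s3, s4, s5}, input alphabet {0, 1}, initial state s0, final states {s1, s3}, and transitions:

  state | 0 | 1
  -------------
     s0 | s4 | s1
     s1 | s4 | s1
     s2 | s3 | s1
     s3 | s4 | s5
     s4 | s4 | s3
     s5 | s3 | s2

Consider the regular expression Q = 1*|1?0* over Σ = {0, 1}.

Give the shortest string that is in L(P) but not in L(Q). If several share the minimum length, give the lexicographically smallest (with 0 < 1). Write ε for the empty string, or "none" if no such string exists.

The string 01 is accepted by P but not by Q.
No shorter string lies in the difference, and 01 is the lexicographically first length-2 string in L(P) \ L(Q).

01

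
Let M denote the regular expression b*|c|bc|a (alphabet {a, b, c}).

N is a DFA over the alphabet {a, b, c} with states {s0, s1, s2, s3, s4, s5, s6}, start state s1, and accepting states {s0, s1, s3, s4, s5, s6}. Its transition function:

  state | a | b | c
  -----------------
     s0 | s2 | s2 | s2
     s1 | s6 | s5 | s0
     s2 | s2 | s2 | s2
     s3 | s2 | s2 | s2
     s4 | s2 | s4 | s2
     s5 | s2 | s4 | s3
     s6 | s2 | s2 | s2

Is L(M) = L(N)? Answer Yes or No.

Converting the expression M to a DFA (subset construction, then merging equivalent states) gives the minimal DFA with states {m0, m1, m2, m3, m4}, start state m0, accepting states {m0, m1, m2, m4} and transitions m0: a→m1, b→m2, c→m1; m1: a→m3, b→m3, c→m3; m2: a→m3, b→m4, c→m1; m3: a→m3, b→m3, c→m3; m4: a→m3, b→m4, c→m3.
Exploring the product automaton M × N from the start pair (m0, s1), following both machines on each input symbol, reaches 7 state pairs: (m0, s1), (m1, s6), (m2, s5), (m1, s0), (m3, s2), (m4, s4), (m1, s3).
M accepts in {m0, m1, m2, m4} and N accepts in {s0, s1, s3, s4, s5, s6}. In every reachable pair the two components are either both accepting — (m0, s1), (m1, s6), (m2, s5), (m1, s0), (m4, s4), (m1, s3) — or both non-accepting, so no string is accepted by exactly one of the machines: L(M) \ L(N) and L(N) \ L(M) are both empty.
Hence every string is accepted by M iff it is accepted by N, and the two languages coincide.

Yes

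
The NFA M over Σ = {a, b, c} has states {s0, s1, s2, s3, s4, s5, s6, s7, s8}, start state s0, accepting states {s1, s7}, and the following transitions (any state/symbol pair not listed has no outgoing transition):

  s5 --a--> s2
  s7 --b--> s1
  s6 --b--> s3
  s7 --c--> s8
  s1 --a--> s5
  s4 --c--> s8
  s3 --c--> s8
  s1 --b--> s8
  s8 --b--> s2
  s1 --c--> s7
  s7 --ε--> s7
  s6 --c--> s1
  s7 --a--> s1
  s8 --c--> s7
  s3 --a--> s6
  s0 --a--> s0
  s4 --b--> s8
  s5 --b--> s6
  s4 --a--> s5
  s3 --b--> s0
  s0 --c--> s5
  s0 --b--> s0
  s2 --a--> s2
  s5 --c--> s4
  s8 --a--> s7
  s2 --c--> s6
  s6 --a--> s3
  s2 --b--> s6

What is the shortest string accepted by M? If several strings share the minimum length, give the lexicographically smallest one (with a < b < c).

A breadth-first search from s0 reaches an accepting state first via the path s0 → s5 → s6 → s1 on input cbc.
No string of length < 3 is accepted (BFS exhausts all shorter strings without reaching an accepting state), and cbc is the lexicographically least accepting string of length 3.

cbc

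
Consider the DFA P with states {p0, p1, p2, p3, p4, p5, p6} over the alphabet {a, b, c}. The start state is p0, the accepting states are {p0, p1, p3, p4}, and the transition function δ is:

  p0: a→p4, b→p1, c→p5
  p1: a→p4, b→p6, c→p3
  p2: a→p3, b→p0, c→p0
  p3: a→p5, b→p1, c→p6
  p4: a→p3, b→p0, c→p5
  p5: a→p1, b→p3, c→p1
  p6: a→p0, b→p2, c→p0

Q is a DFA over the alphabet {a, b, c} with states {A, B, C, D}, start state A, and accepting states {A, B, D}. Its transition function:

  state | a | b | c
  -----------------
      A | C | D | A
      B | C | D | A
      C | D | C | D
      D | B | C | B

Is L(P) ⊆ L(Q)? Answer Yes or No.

The string a is in L(P) but not in L(Q).
So L(P) ⊄ L(Q).

No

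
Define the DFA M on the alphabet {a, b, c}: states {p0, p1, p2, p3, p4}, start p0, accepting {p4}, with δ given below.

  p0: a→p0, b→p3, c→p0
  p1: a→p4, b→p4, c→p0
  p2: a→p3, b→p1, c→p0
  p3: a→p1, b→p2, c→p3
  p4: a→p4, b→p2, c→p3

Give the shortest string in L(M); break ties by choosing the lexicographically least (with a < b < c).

A breadth-first search from p0 reaches an accepting state first via the path p0 → p3 → p1 → p4 on input baa.
No string of length < 3 is accepted (BFS exhausts all shorter strings without reaching an accepting state), and baa is the lexicographically least accepting string of length 3.

baa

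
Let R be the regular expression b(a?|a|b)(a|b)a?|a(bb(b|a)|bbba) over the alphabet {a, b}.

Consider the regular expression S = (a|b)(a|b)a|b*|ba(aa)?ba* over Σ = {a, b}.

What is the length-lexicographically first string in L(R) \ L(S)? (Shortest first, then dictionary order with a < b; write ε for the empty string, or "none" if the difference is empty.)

The string ba is accepted by R but not by S.
No shorter string lies in the difference, and ba is the lexicographically first length-2 string in L(R) \ L(S).

ba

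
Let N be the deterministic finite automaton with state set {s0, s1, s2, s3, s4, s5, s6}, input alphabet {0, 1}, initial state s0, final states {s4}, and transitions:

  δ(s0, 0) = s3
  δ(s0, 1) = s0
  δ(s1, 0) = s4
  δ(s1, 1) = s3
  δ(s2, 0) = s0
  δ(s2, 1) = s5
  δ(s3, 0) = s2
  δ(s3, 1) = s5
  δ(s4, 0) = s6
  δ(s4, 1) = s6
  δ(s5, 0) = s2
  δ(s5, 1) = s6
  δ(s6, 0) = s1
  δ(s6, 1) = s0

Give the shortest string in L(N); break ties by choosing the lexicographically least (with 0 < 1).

A breadth-first search from s0 reaches an accepting state first via the path s0 → s3 → s5 → s6 → s1 → s4 on input 01100.
No string of length < 5 is accepted (BFS exhausts all shorter strings without reaching an accepting state), and 01100 is the lexicographically least accepting string of length 5.

01100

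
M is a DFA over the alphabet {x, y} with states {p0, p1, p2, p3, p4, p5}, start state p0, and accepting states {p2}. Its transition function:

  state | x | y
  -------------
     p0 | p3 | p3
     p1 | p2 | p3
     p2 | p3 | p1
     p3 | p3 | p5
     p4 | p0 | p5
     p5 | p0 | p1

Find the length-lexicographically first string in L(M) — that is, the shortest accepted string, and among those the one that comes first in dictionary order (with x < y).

A breadth-first search from p0 reaches an accepting state first via the path p0 → p3 → p5 → p1 → p2 on input xyyx.
No string of length < 4 is accepted (BFS exhausts all shorter strings without reaching an accepting state), and xyyx is the lexicographically least accepting string of length 4.

xyyx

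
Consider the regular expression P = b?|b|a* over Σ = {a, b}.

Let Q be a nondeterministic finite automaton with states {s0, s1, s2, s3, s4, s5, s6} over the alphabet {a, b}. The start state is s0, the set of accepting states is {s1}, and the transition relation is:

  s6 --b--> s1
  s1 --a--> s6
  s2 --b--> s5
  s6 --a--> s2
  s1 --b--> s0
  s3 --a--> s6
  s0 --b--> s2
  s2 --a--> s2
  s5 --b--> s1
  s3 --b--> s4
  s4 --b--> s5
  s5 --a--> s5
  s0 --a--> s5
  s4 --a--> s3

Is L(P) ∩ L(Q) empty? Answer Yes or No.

Converting the expression P to a DFA (subset construction, then merging equivalent states) gives the minimal DFA with states {p0, p1, p2, p3}, start state p0, accepting states {p0, p1, p2} and transitions p0: a→p1, b→p2; p1: a→p1, b→p3; p2: a→p3, b→p3; p3: a→p3, b→p3.
Exploring the product automaton P × Q from the start pair (p0, s0), following both machines on each input symbol, reaches 8 state pairs: (p0, s0), (p1, s5), (p2, s2), (p3, s1), (p3, s2), (p3, s5), (p3, s6), (p3, s0).
P accepts in {p0, p1, p2} and Q accepts in {s1}; no reachable pair has both components accepting, so no string drives both machines to acceptance simultaneously and L(P) ∩ L(Q) = ∅.
So no string is accepted by both, and the intersection is empty.

Yes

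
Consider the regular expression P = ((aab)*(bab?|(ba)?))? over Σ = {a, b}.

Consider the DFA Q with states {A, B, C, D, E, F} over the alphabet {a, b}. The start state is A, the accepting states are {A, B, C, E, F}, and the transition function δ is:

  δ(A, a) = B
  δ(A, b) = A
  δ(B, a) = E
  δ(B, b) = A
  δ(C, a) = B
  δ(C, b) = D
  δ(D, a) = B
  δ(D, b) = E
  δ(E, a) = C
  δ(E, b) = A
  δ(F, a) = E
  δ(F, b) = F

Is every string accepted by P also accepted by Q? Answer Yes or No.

Yes

Converting the expression P to a DFA (subset construction, then merging equivalent states) gives the minimal DFA with states {p0, p1, p2, p3, p4, p5, p6}, start state p0, accepting states {p0, p5, p6} and transitions p0: a→p1, b→p2; p1: a→p3, b→p4; p2: a→p5, b→p4; p3: a→p4, b→p0; p4: a→p4, b→p4; p5: a→p4, b→p6; p6: a→p4, b→p4.
Exploring the product automaton P × Q from the start pair (p0, A), following both machines on each input symbol, reaches 11 state pairs: (p0, A), (p1, B), (p2, A), (p3, E), (p4, A), (p5, B), (p4, C), (p4, B), (p4, E), (p6, A), (p4, D).
P accepts in {p0, p5, p6} and Q accepts in {A, B, C, E, F}. The reachable pairs whose P-component is accepting are (p0, A), (p5, B), (p6, A); in each of them the Q-component is accepting too, so the product for L(P) \ L(Q) (P-component accepting, Q-component rejecting) has no reachable accepting pair and the difference is empty.
Hence every string in L(P) is also in L(Q).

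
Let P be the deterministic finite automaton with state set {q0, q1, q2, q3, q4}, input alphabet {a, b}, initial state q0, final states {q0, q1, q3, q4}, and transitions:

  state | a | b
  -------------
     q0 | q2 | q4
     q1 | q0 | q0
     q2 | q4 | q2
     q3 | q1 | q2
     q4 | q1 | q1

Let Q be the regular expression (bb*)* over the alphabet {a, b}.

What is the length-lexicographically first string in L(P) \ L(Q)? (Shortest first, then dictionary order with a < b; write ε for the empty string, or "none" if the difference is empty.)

aa

The string aa is accepted by P but not by Q.
No shorter string lies in the difference, and aa is the lexicographically first length-2 string in L(P) \ L(Q).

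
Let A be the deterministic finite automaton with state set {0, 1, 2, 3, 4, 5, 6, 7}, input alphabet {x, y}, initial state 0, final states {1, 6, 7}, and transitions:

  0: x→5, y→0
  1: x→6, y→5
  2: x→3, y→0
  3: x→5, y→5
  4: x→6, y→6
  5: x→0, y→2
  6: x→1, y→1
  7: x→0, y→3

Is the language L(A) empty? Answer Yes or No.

The states reachable from the start state are {0, 2, 3, 5}.
None of the accepting states {1, 6, 7} is reachable, so no string is accepted and L(A) = ∅.

Yes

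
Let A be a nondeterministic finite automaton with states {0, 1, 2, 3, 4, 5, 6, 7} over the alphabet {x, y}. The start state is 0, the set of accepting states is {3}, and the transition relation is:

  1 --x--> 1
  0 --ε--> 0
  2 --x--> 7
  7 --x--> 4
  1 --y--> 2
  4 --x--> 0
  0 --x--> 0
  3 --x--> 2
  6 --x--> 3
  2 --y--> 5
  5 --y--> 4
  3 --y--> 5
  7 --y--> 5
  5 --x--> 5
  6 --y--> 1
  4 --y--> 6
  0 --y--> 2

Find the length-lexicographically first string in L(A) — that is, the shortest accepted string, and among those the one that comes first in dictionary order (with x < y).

yxxyx

A breadth-first search from 0 reaches an accepting state first via the path 0 → 2 → 7 → 4 → 6 → 3 on input yxxyx.
No string of length < 5 is accepted (BFS exhausts all shorter strings without reaching an accepting state), and yxxyx is the lexicographically least accepting string of length 5.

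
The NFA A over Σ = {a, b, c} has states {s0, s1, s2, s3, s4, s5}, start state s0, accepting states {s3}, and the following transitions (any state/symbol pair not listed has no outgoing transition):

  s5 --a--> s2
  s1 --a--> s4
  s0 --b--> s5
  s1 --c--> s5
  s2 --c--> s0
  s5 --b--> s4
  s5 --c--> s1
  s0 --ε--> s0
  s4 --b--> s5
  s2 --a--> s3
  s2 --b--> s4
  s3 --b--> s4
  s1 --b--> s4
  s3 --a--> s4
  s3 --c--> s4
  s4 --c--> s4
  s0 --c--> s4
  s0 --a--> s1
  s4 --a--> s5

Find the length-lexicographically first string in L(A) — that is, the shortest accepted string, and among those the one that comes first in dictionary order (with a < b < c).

baa

A breadth-first search from s0 reaches an accepting state first via the path s0 → s5 → s2 → s3 on input baa.
No string of length < 3 is accepted (BFS exhausts all shorter strings without reaching an accepting state), and baa is the lexicographically least accepting string of length 3.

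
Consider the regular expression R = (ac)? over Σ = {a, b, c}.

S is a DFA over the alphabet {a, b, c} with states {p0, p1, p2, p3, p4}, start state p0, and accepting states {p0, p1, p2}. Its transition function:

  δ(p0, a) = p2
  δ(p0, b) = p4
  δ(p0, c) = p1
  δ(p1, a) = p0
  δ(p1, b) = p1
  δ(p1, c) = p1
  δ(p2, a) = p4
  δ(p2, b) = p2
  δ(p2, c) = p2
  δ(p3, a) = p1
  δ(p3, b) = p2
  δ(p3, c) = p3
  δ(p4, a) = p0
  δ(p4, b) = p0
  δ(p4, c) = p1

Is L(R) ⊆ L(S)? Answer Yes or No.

Yes

Converting the expression R to a DFA (subset construction, then merging equivalent states) gives the minimal DFA with states {r0, r1, r2, r3}, start state r0, accepting states {r0, r3} and transitions r0: a→r1, b→r2, c→r2; r1: a→r2, b→r2, c→r3; r2: a→r2, b→r2, c→r2; r3: a→r2, b→r2, c→r2.
Exploring the product automaton R × S from the start pair (r0, p0), following both machines on each input symbol, reaches 7 state pairs: (r0, p0), (r1, p2), (r2, p4), (r2, p1), (r2, p2), (r3, p2), (r2, p0).
R accepts in {r0, r3} and S accepts in {p0, p1, p2}. The reachable pairs whose R-component is accepting are (r0, p0), (r3, p2); in each of them the S-component is accepting too, so the product for L(R) \ L(S) (R-component accepting, S-component rejecting) has no reachable accepting pair and the difference is empty.
Hence every string in L(R) is also in L(S).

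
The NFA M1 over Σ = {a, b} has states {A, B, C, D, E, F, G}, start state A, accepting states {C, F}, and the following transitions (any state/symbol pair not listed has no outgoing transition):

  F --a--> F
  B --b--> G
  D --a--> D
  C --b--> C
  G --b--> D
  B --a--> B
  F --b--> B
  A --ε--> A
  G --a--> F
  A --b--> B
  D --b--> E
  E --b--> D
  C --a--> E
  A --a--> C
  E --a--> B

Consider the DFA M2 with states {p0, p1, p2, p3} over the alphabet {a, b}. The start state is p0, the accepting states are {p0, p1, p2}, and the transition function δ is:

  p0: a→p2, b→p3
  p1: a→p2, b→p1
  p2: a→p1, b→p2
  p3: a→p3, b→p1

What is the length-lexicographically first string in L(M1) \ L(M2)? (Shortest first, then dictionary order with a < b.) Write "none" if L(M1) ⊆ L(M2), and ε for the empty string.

none

Exploring the product automaton M1 × M2 from the start pair (A, p0), following both machines on each input symbol, reaches 13 state pairs: (A, p0), (C, p2), (B, p3), (E, p1), (G, p1), (B, p2), (D, p1), (F, p2), (B, p1), (G, p2), (D, p2), (F, p1), (E, p2).
M1 accepts in {C, F} and M2 accepts in {p0, p1, p2}. The reachable pairs whose M1-component is accepting are (C, p2), (F, p2), (F, p1); in each of them the M2-component is accepting too, so the product for L(M1) \ L(M2) (M1-component accepting, M2-component rejecting) has no reachable accepting pair and the difference is empty.
So every string accepted by M1 is also accepted by M2: L(M1) \ L(M2) = ∅ and there is no such string.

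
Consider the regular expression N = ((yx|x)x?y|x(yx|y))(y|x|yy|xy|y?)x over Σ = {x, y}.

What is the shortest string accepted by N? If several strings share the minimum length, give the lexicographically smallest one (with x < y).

xyx

By inspection of the expression, no string of length less than 3 matches, and xyx is the lexicographically first match of length 3.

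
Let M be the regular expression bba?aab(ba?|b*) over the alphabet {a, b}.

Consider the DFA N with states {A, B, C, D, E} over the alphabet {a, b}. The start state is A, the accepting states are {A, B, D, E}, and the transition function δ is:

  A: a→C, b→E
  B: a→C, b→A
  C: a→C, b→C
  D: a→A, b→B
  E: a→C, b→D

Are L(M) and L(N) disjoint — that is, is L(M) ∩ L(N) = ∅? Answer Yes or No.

Yes

Converting the expression M to a DFA (subset construction, then merging equivalent states) gives the minimal DFA with states {m0, m1, m2, m3, m4, m5, m6, m7, m8, m9, m10}, start state m0, accepting states {m7, m8, m9, m10} and transitions m0: a→m1, b→m2; m1: a→m1, b→m1; m2: a→m1, b→m3; m3: a→m4, b→m1; m4: a→m5, b→m1; m5: a→m6, b→m7; m6: a→m1, b→m7; m7: a→m1, b→m8; m8: a→m9, b→m10; m9: a→m1, b→m1; m10: a→m1, b→m10.
Exploring the product automaton M × N from the start pair (m0, A), following both machines on each input symbol, reaches 15 state pairs: (m0, A), (m1, C), (m2, E), (m3, D), (m4, A), (m1, B), (m5, C), (m1, E), (m1, A), (m6, C), (m7, C), (m1, D), (m8, C), (m9, C), (m10, C).
M accepts in {m7, m8, m9, m10} and N accepts in {A, B, D, E}; no reachable pair has both components accepting, so no string drives both machines to acceptance simultaneously and L(M) ∩ L(N) = ∅.
So no string is accepted by both, and the intersection is empty.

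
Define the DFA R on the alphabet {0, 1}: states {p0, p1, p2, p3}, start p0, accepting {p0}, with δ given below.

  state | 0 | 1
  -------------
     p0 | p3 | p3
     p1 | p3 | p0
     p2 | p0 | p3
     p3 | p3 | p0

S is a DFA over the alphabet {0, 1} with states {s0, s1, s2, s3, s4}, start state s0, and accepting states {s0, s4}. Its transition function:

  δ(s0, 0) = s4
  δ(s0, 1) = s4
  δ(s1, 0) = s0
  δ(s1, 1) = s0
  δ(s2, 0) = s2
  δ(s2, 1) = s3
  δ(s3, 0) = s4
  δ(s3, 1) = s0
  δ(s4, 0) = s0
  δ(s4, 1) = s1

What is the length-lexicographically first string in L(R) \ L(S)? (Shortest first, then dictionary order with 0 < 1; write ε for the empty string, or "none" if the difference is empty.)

The string 01 is accepted by R but not by S.
No shorter string lies in the difference, and 01 is the lexicographically first length-2 string in L(R) \ L(S).

01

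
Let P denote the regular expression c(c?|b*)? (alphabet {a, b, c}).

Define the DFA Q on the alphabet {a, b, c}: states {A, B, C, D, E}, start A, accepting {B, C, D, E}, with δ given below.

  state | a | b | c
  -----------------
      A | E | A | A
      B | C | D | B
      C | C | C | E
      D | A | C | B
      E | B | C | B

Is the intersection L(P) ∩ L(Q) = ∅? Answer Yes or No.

Converting the expression P to a DFA (subset construction, then merging equivalent states) gives the minimal DFA with states {p0, p1, p2, p3, p4}, start state p0, accepting states {p2, p3, p4} and transitions p0: a→p1, b→p1, c→p2; p1: a→p1, b→p1, c→p1; p2: a→p1, b→p3, c→p4; p3: a→p1, b→p3, c→p1; p4: a→p1, b→p1, c→p1.
Exploring the product automaton P × Q from the start pair (p0, A), following both machines on each input symbol, reaches 9 state pairs: (p0, A), (p1, E), (p1, A), (p2, A), (p1, B), (p1, C), (p3, A), (p4, A), (p1, D).
P accepts in {p2, p3, p4} and Q accepts in {B, C, D, E}; no reachable pair has both components accepting, so no string drives both machines to acceptance simultaneously and L(P) ∩ L(Q) = ∅.
So no string is accepted by both, and the intersection is empty.

Yes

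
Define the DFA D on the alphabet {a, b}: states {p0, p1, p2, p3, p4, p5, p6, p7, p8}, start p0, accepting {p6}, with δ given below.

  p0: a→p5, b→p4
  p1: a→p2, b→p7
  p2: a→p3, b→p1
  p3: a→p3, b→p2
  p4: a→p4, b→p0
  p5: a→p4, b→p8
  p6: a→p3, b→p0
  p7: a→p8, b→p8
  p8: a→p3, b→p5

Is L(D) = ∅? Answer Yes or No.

The states reachable from the start state are {p0, p1, p2, p3, p4, p5, p7, p8}.
None of the accepting states {p6} is reachable, so no string is accepted and L(D) = ∅.

Yes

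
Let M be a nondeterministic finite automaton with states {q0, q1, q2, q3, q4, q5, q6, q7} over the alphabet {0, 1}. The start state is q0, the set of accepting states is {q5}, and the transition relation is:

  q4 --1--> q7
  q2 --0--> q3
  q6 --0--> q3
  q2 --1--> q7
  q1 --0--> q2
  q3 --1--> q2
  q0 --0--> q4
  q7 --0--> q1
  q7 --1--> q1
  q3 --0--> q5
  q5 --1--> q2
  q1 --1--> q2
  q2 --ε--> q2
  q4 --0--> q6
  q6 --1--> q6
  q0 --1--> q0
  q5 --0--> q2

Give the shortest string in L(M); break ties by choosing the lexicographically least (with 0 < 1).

A breadth-first search from q0 reaches an accepting state first via the path q0 → q4 → q6 → q3 → q5 on input 0000.
No string of length < 4 is accepted (BFS exhausts all shorter strings without reaching an accepting state), and 0000 is the lexicographically least accepting string of length 4.

0000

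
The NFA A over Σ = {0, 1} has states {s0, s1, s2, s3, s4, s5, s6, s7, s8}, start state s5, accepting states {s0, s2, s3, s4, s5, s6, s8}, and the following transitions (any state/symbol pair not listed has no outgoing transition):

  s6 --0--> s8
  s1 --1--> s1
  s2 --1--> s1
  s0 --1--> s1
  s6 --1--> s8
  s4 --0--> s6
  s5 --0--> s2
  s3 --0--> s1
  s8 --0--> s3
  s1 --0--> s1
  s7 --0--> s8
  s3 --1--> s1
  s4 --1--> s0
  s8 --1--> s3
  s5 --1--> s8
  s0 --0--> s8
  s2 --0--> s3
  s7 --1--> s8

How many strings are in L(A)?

6

The useful subgraph on states {s2, s3, s5, s8} is acyclic, so L(A) is finite; the longest accepting path visits 3 useful states, giving maximum string length 2.
Counting accepting paths from s5 by length: 1 of length 0, 2 of length 1, 3 of length 2. Total 6.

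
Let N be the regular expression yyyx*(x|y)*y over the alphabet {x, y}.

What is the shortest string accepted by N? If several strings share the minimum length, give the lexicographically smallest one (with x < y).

yyyy

By inspection of the expression, no string of length less than 4 matches, and yyyy is the lexicographically first match of length 4.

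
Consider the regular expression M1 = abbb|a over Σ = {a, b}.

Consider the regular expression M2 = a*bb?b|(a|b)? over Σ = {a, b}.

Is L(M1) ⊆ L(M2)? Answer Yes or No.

Converting the expression M1 to a DFA (subset construction, then merging equivalent states) gives the minimal DFA with states {r0, r1, r2, r3, r4, r5}, start state r0, accepting states {r1, r5} and transitions r0: a→r1, b→r2; r1: a→r2, b→r3; r2: a→r2, b→r2; r3: a→r2, b→r4; r4: a→r2, b→r5; r5: a→r2, b→r2.
Converting the expression M2 to a DFA (subset construction, then merging equivalent states) gives the minimal DFA with states {t0, t1, t2, t3, t4, t5, t6, t7}, start state t0, accepting states {t0, t1, t2, t6, t7} and transitions t0: a→t1, b→t2; t1: a→t3, b→t4; t2: a→t5, b→t6; t3: a→t3, b→t4; t4: a→t5, b→t6; t5: a→t5, b→t5; t6: a→t5, b→t7; t7: a→t5, b→t5.
Exploring the product automaton M1 × M2 from the start pair (r0, t0), following both machines on each input symbol, reaches 11 state pairs: (r0, t0), (r1, t1), (r2, t2), (r2, t3), (r3, t4), (r2, t5), (r2, t6), (r2, t4), (r4, t6), (r2, t7), (r5, t7).
M1 accepts in {r1, r5} and M2 accepts in {t0, t1, t2, t6, t7}. The reachable pairs whose M1-component is accepting are (r1, t1), (r5, t7); in each of them the M2-component is accepting too, so the product for L(M1) \ L(M2) (M1-component accepting, M2-component rejecting) has no reachable accepting pair and the difference is empty.
Hence every string in L(M1) is also in L(M2).

Yes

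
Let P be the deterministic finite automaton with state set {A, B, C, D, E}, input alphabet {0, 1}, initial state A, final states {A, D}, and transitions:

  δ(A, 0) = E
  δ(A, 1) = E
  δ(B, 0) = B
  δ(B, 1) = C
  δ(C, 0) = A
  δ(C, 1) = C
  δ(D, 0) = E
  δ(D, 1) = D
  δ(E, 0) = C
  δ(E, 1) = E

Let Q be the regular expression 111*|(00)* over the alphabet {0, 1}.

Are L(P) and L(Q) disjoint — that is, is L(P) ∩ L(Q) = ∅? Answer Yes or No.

No

The empty string ε is accepted by both P and Q.
Hence L(P) ∩ L(Q) ≠ ∅.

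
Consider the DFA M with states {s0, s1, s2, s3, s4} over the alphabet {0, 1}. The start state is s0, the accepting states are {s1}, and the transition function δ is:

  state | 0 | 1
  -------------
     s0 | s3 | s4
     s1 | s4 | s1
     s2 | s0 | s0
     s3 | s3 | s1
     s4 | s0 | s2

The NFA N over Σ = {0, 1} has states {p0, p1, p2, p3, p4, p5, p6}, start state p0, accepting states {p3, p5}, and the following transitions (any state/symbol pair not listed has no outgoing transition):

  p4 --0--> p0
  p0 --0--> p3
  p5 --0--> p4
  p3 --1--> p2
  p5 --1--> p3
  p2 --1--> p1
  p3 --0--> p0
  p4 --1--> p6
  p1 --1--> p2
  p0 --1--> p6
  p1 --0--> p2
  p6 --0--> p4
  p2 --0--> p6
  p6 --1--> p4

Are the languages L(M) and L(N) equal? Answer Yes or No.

No

The string 01 is accepted by M but rejected by N.
So L(M) ≠ L(N).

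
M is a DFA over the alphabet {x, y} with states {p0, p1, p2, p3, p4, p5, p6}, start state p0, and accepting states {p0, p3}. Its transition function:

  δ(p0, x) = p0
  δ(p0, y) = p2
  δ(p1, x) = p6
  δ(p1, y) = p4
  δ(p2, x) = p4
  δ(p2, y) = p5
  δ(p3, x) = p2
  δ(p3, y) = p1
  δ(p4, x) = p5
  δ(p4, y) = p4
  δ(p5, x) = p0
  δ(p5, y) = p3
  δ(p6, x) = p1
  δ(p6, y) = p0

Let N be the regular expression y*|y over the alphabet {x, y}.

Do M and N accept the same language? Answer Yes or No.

No

The string x is accepted by M but rejected by N.
So L(M) ≠ L(N).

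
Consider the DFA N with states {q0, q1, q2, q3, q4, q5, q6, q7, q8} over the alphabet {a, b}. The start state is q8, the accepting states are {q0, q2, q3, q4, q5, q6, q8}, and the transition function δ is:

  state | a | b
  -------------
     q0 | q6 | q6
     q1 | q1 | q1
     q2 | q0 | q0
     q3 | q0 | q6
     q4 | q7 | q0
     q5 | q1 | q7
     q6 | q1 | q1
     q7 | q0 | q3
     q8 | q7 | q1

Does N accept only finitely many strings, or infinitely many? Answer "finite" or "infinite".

The useful states (reachable from q8 and able to reach an accepting state) are {q0, q3, q6, q7, q8}.
Restricted to these states the transition graph has no cycle, so every accepting path has bounded length and L is finite.

finite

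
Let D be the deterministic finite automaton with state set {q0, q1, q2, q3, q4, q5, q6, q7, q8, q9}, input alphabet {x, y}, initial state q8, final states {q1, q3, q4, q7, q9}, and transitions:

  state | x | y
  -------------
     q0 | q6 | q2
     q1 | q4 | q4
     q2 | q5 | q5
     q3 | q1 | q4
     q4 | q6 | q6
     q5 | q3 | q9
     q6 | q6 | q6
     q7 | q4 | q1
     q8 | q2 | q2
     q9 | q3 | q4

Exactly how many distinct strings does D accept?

The useful subgraph on states {q1, q2, q3, q4, q5, q8, q9} is acyclic, so L(D) is finite; the longest accepting path visits 7 useful states, giving maximum string length 6.
Counting accepting paths from q8 by length: 8 of length 3, 16 of length 4, 16 of length 5, 8 of length 6. Total 48.

48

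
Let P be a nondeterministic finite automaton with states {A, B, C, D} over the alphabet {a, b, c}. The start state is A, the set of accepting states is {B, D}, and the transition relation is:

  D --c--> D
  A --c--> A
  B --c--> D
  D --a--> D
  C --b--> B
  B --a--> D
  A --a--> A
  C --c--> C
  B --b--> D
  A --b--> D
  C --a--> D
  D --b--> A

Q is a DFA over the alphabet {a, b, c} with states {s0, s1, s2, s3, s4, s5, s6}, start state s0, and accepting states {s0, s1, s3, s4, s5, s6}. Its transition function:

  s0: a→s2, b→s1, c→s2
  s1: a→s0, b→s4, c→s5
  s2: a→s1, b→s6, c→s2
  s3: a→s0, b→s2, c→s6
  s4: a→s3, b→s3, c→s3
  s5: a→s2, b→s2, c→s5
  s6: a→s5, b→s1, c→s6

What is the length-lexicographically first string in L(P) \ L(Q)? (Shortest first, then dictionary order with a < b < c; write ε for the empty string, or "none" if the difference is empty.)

baa

The string baa is accepted by P but not by Q.
No shorter string lies in the difference, and baa is the lexicographically first length-3 string in L(P) \ L(Q).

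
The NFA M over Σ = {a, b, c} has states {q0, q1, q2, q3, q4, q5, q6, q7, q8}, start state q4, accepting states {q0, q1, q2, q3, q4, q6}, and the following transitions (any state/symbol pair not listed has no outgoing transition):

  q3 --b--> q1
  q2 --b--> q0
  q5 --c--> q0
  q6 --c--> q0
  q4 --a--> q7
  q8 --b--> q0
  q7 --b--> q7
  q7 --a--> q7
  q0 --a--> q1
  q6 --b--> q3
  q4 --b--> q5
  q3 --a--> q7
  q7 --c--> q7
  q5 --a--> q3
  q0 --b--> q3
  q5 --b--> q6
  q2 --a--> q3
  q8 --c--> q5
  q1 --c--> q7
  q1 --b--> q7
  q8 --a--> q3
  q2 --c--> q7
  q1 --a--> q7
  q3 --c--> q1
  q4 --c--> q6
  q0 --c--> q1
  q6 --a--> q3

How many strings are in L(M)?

36

The useful subgraph on states {q0, q1, q3, q4, q5, q6} is acyclic, so L(M) is finite; the longest accepting path visits 6 useful states, giving maximum string length 5.
Counting accepting paths from q4 by length: 1 of length 0, 1 of length 1, 6 of length 2, 15 of length 3, 11 of length 4, 2 of length 5. Total 36.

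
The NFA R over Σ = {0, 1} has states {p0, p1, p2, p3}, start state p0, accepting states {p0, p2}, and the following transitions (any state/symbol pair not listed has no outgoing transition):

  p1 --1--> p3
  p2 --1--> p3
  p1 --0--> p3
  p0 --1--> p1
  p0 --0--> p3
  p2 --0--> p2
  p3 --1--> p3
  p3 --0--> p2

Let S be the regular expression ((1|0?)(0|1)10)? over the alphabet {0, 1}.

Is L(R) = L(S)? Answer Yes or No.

No

The string 00 is accepted by R but rejected by S.
So L(R) ≠ L(S).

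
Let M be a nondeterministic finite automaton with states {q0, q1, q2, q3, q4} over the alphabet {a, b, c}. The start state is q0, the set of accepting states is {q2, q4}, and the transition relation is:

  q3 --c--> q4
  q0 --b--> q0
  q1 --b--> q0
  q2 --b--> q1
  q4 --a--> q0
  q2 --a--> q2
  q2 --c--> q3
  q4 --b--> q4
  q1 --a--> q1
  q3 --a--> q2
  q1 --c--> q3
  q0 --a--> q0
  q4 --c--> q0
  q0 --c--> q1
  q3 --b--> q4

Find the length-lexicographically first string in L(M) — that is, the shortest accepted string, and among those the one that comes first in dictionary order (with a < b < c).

cca

A breadth-first search from q0 reaches an accepting state first via the path q0 → q1 → q3 → q2 on input cca.
No string of length < 3 is accepted (BFS exhausts all shorter strings without reaching an accepting state), and cca is the lexicographically least accepting string of length 3.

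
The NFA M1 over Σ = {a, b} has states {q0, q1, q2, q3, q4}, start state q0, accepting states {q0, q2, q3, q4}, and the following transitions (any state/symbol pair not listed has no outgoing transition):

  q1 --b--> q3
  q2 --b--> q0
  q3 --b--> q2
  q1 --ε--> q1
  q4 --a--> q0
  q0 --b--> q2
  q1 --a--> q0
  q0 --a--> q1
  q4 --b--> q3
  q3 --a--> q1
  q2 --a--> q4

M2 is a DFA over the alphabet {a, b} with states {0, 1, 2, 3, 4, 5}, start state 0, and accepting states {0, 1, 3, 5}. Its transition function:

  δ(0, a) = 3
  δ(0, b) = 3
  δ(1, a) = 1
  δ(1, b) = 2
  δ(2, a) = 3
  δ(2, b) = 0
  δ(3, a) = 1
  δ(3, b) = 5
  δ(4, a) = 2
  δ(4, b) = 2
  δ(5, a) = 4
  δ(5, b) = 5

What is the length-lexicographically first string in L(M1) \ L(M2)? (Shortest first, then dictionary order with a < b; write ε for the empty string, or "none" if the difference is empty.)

aab

The string aab is accepted by M1 but not by M2.
No shorter string lies in the difference, and aab is the lexicographically first length-3 string in L(M1) \ L(M2).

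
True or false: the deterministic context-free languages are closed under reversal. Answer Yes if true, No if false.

No

L = {c bⁿaⁿ : n≥0} ∪ {d b²ⁿaⁿ : n≥0} is a DCFL: the first symbol tells a deterministic PDA whether to pop one or two b's per a. Its reversal Lᴿ = {aⁿbⁿ c : n≥0} ∪ {aⁿb²ⁿ d : n≥0} is not. DCFLs are closed under right quotient by regular languages, and Lᴿ/{c, d} = {aⁿbⁿ : n≥0} ∪ {aⁿb²ⁿ : n≥0} — the standard context-free language accepted by no deterministic PDA (intuitively the machine would have to commit to a b-to-a ratio before the distinguishing marker arrives; formally, a DPDA for it would have a single run on aⁿb²ⁿ, accepting after the prefix aⁿbⁿ and accepting again after n more b's; an ordinary PDA that simulates it on a's and b's and, at any moment when it is accepting, may switch to reading only a fresh letter e while feeding each e to the simulation as a b, would accept aⁱbʲeᵏ (k≥1) exactly when both aⁱbʲ and aⁱbʲ⁺ᵏ are in the language, i.e. its language intersected with the regular set a*b*e⁺ would be exactly {aⁿbⁿeⁿ : n≥1} — impossible, since context-free languages are closed under intersection with regular sets and {aⁿbⁿeⁿ} is not context-free). So Lᴿ cannot be a DCFL.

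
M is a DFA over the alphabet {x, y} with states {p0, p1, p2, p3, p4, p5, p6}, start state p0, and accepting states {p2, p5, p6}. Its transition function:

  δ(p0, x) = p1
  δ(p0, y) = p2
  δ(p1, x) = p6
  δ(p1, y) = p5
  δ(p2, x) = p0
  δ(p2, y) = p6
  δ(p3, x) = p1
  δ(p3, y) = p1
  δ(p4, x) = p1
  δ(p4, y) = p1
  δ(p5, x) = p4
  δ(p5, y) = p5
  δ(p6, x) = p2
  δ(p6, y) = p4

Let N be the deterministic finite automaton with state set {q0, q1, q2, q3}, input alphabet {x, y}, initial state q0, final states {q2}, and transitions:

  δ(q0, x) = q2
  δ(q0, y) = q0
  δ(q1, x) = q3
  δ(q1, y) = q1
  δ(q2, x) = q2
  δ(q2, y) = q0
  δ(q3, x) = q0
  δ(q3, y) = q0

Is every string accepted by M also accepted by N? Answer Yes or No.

The string y is in L(M) but not in L(N).
So L(M) ⊄ L(N).

No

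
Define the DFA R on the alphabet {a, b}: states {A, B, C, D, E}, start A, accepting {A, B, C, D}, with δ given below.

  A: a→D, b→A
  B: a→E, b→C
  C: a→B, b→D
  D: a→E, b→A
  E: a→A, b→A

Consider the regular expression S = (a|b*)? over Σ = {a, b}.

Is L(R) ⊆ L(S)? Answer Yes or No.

No

The string ab is in L(R) but not in L(S).
So L(R) ⊄ L(S).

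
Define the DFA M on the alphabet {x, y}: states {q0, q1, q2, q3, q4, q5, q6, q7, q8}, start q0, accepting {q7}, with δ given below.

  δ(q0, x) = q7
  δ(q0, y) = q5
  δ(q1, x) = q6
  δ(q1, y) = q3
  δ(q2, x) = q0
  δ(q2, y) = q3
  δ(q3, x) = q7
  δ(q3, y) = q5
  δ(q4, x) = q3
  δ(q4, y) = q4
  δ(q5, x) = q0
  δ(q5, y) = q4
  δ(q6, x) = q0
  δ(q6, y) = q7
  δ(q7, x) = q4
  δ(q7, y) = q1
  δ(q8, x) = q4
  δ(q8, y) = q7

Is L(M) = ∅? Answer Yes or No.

The string x is accepted: the run q0 → q7 ends in the accepting state q7.
Since at least one string is accepted, L(M) is not empty.

No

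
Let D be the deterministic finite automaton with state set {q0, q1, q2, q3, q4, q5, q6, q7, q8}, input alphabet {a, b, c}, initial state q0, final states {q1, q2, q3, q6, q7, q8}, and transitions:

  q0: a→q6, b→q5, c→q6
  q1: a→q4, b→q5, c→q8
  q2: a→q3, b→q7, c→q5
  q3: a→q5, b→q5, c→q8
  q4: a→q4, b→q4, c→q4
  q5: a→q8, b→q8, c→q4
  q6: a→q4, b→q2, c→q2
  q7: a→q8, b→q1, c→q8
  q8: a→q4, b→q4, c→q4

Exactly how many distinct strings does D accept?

The useful subgraph on states {q0, q1, q2, q3, q5, q6, q7, q8} is acyclic, so L(D) is finite; the longest accepting path visits 7 useful states, giving maximum string length 6.
Counting accepting paths from q0 by length: 2 of length 1, 6 of length 2, 8 of length 3, 24 of length 4, 20 of length 5, 8 of length 6. Total 68.

68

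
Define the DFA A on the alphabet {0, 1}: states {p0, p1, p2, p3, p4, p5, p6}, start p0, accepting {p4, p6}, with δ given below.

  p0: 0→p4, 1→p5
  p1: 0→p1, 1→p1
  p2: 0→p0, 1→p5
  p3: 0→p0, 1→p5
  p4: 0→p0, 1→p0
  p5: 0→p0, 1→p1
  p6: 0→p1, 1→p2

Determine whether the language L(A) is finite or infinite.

infinite

State p0 is reachable from the start and can reach an accepting state, and it lies on the cycle p0 → p4 → p0.
Traversing that cycle any number of times yields accepted strings of unbounded length, so the language is infinite.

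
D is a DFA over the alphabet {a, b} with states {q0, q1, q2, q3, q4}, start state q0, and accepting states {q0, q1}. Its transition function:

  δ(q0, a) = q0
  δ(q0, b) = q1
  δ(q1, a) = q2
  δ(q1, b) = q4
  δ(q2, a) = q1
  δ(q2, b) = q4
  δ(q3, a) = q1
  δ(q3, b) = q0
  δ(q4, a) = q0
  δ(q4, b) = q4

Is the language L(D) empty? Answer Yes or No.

No

The empty string ε is accepted: the run q0 ends in the accepting state q0.
Since at least one string is accepted, L(D) is not empty.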